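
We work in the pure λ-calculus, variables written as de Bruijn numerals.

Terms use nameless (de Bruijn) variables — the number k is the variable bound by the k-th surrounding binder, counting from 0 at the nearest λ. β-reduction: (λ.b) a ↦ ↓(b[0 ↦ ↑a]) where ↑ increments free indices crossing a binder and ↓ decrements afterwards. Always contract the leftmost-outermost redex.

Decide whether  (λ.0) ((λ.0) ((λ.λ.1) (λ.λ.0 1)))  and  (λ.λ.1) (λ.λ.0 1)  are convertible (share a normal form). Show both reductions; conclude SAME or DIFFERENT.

Answer: SAME — A ⇓ λ.λ.λ.0 1, B ⇓ λ.λ.λ.0 1

Working:
Term A:
  start: (λ.0) ((λ.0) ((λ.λ.1) (λ.λ.0 1)))
  step 1: (λ.0) ((λ.λ.1) (λ.λ.0 1))
  step 2: (λ.λ.1) (λ.λ.0 1)
  step 3: λ.λ.λ.0 1

Term B:
  start: (λ.λ.1) (λ.λ.0 1)
  step 1: λ.λ.λ.0 1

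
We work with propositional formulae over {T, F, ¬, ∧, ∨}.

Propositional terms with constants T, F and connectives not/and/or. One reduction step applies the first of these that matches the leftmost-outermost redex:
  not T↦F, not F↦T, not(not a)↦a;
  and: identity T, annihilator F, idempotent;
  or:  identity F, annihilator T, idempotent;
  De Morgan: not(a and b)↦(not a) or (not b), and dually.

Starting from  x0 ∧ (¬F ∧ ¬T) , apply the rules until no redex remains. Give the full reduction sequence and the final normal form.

Answer: normal form = F  (in 4 steps)

Working:
  start: x0 ∧ (¬F ∧ ¬T)
  →1  x0 ∧ (T ∧ ¬T)
  →2  x0 ∧ ¬T
  →3  x0 ∧ F
  →4  F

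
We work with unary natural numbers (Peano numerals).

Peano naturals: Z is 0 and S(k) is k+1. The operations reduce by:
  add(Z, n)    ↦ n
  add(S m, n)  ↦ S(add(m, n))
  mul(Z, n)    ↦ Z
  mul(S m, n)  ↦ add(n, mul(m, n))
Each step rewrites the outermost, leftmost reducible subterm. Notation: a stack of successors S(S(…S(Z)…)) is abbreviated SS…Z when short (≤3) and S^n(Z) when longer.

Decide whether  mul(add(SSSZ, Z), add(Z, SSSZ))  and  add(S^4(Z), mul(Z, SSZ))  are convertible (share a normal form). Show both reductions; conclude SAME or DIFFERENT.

Answer: DIFFERENT — A ⇓ S^9(Z), B ⇓ S^4(Z)

Derivation:
Term A:
  start: mul(add(SSSZ, Z), add(Z, SSSZ))
  step 1: mul(S(add(SSZ, Z)), add(Z, SSSZ))
  step 2: add(add(Z, SSSZ), mul(add(SSZ, Z), add(Z, SSSZ)))
  step 3: add(SSSZ, mul(add(SSZ, Z), add(Z, SSSZ)))
  step 4: S(add(SSZ, mul(add(SSZ, Z), add(Z, SSSZ))))
  step 5: S(S(add(SZ, mul(add(SSZ, Z), add(Z, SSSZ)))))
  step 6: S(S(S(add(Z, mul(add(SSZ, Z), add(Z, SSSZ))))))
  step 7: S(S(S(mul(add(SSZ, Z), add(Z, SSSZ)))))
  step 8: S(S(S(mul(S(add(SZ, Z)), add(Z, SSSZ)))))
  step 9: S(S(S(add(add(Z, SSSZ), mul(add(SZ, Z), add(Z, SSSZ))))))
  step 10: S(S(S(add(SSSZ, mul(add(SZ, Z), add(Z, SSSZ))))))
  step 11: S(S(S(S(add(SSZ, mul(add(SZ, Z), add(Z, SSSZ)))))))
  step 12: S(S(S(S(S(add(SZ, mul(add(SZ, Z), add(Z, SSSZ))))))))
  step 13: S(S(S(S(S(S(add(Z, mul(add(SZ, Z), add(Z, SSSZ)))))))))
  step 14: S(S(S(S(S(S(mul(add(SZ, Z), add(Z, SSSZ))))))))
  step 15: S(S(S(S(S(S(mul(S(add(Z, Z)), add(Z, SSSZ))))))))
  step 16: S(S(S(S(S(S(add(add(Z, SSSZ), mul(add(Z, Z), add(Z, SSSZ)))))))))
  step 17: S(S(S(S(S(S(add(SSSZ, mul(add(Z, Z), add(Z, SSSZ)))))))))
  step 18: S(S(S(S(S(S(S(add(SSZ, mul(add(Z, Z), add(Z, SSSZ))))))))))
  step 19: S(S(S(S(S(S(S(S(add(SZ, mul(add(Z, Z), add(Z, SSSZ)))))))))))
  step 20: S(S(S(S(S(S(S(S(S(add(Z, mul(add(Z, Z), add(Z, SSSZ))))))))))))
  step 21: S(S(S(S(S(S(S(S(S(mul(add(Z, Z), add(Z, SSSZ)))))))))))
  step 22: S(S(S(S(S(S(S(S(S(mul(Z, add(Z, SSSZ)))))))))))
  step 23: S^9(Z)

Term B:
  start: add(S^4(Z), mul(Z, SSZ))
  step 1: S(add(SSSZ, mul(Z, SSZ)))
  step 2: S(S(add(SSZ, mul(Z, SSZ))))
  step 3: S(S(S(add(SZ, mul(Z, SSZ)))))
  step 4: S(S(S(S(add(Z, mul(Z, SSZ))))))
  step 5: S(S(S(S(mul(Z, SSZ)))))
  step 6: S^4(Z)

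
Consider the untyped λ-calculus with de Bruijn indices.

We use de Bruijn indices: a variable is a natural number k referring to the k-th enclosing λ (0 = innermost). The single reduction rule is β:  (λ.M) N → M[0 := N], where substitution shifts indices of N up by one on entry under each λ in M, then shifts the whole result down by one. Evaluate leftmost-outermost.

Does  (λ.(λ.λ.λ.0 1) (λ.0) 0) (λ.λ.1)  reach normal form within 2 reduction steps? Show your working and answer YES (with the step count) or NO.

  start: (λ.(λ.λ.λ.0 1) (λ.0) 0) (λ.λ.1)
  →1  (λ.λ.λ.0 1) (λ.0) (λ.λ.1)
  →2  (λ.λ.0 1) (λ.λ.1)

Answer: NO — after 2 steps the term is (λ.λ.0 1) (λ.λ.1), not yet normal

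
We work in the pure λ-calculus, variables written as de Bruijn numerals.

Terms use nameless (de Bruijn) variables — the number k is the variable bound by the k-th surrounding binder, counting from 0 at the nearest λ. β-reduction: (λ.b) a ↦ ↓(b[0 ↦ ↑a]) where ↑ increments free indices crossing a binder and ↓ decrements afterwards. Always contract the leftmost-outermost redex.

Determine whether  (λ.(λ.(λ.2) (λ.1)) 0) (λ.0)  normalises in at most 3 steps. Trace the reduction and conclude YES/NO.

Answer: YES — reaches normal form λ.0 in 3 ≤ 3 steps

Reduction:
  start: (λ.(λ.(λ.2) (λ.1)) 0) (λ.0)
  step 1: (λ.(λ.λ.0) (λ.1)) (λ.0)
  step 2: (λ.λ.0) (λ.λ.0)
  step 3: λ.0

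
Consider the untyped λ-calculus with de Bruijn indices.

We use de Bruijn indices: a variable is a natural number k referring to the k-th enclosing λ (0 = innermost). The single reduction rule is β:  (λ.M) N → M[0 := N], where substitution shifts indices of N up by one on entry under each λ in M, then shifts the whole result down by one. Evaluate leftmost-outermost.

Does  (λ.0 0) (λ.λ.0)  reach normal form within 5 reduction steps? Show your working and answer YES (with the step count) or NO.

  start: (λ.0 0) (λ.λ.0)
  step 1: (λ.λ.0) (λ.λ.0)
  step 2: λ.0

Answer: YES — reaches normal form λ.0 in 2 ≤ 5 steps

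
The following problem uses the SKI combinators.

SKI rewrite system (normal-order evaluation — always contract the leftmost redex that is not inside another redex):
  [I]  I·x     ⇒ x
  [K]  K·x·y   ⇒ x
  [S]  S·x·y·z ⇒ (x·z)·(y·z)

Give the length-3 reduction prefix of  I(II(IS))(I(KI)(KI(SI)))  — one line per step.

Answer: after 3 steps: IS(I(KI)(KI(SI)))

Working:
  start: I(II(IS))(I(KI)(KI(SI)))
  →1  II(IS)(I(KI)(KI(SI)))
  →2  I(IS)(I(KI)(KI(SI)))
  →3  IS(I(KI)(KI(SI)))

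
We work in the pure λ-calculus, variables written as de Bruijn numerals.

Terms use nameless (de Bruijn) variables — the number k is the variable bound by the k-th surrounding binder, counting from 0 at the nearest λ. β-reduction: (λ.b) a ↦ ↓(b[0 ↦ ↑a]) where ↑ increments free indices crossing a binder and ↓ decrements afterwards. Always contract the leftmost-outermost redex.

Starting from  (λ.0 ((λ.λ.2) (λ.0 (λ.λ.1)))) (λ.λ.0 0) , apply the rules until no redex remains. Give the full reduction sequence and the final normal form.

Answer: normal form = λ.0 0  (in 2 steps)

Derivation:
  start: (λ.0 ((λ.λ.2) (λ.0 (λ.λ.1)))) (λ.λ.0 0)
  →1  (λ.λ.0 0) ((λ.λ.λ.λ.0 0) (λ.0 (λ.λ.1)))
  →2  λ.0 0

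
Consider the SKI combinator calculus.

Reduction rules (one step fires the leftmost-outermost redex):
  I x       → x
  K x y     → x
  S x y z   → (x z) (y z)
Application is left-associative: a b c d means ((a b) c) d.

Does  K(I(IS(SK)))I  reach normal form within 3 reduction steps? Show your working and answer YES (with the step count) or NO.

  start: K(I(IS(SK)))I
  step 1: I(IS(SK))
  step 2: IS(SK)
  step 3: S(SK)

Answer: YES — reaches normal form S(SK) in 3 ≤ 3 steps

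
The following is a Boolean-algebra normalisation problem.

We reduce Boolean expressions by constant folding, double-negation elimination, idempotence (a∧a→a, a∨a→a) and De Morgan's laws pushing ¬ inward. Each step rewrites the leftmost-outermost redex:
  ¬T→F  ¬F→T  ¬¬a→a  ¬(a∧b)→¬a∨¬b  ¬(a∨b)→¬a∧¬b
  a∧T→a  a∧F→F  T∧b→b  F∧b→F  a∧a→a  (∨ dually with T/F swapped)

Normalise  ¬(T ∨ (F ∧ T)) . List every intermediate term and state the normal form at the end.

  start: ¬(T ∨ (F ∧ T))
  →1  ¬T ∧ ¬(F ∧ T)
  →2  F ∧ ¬(F ∧ T)
  →3  F

Answer: normal form = F  (in 3 steps)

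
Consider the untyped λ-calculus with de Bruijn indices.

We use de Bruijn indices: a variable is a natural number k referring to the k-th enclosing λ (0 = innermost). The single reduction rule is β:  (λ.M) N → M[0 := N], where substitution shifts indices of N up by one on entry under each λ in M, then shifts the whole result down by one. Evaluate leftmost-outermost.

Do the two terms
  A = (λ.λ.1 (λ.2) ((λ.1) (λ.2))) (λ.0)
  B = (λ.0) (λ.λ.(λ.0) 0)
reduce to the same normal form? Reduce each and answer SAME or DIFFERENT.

Term A:
  start: (λ.λ.1 (λ.2) ((λ.1) (λ.2))) (λ.0)
  →1  λ.(λ.0) (λ.λ.0) ((λ.1) (λ.λ.0))
  →2  λ.(λ.λ.0) ((λ.1) (λ.λ.0))
  →3  λ.λ.0

Term B:
  start: (λ.0) (λ.λ.(λ.0) 0)
  →1  λ.λ.(λ.0) 0
  →2  λ.λ.0

Answer: SAME — A ⇓ λ.λ.0, B ⇓ λ.λ.0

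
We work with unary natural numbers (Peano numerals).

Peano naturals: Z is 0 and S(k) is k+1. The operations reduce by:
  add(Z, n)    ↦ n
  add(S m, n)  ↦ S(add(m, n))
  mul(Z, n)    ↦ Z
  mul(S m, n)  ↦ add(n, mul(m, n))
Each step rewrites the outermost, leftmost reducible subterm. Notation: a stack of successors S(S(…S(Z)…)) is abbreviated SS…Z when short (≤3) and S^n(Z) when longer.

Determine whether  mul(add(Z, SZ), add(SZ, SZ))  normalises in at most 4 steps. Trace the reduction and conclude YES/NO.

  start: mul(add(Z, SZ), add(SZ, SZ))
  [1] mul(SZ, add(SZ, SZ))
  [2] add(add(SZ, SZ), mul(Z, add(SZ, SZ)))
  [3] add(S(add(Z, SZ)), mul(Z, add(SZ, SZ)))
  [4] S(add(add(Z, SZ), mul(Z, add(SZ, SZ))))

Answer: NO — after 4 steps the term is S(add(add(Z, SZ), mul(Z, add(SZ, SZ)))), not yet normal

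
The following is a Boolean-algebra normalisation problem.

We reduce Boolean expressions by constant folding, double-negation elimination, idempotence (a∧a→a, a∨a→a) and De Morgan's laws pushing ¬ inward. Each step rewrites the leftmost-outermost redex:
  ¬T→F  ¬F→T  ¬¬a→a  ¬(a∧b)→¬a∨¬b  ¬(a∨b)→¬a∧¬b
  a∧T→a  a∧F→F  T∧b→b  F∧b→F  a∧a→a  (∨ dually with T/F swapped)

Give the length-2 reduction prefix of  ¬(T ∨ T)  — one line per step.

  start: ¬(T ∨ T)
  step 1: ¬T ∧ ¬T
  step 2: ¬T

Answer: after 2 steps: ¬T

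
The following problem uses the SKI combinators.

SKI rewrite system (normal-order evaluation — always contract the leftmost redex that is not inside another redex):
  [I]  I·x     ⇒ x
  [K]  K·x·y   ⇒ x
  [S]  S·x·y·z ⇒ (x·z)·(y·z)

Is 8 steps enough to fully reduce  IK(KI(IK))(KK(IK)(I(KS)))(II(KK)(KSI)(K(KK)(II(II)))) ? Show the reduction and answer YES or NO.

Answer: YES — reaches normal form K(KK) in 8 ≤ 8 steps

Derivation:
  start: IK(KI(IK))(KK(IK)(I(KS)))(II(KK)(KSI)(K(KK)(II(II))))
  step 1: K(KI(IK))(KK(IK)(I(KS)))(II(KK)(KSI)(K(KK)(II(II))))
  step 2: KI(IK)(II(KK)(KSI)(K(KK)(II(II))))
  step 3: I(II(KK)(KSI)(K(KK)(II(II))))
  step 4: II(KK)(KSI)(K(KK)(II(II)))
  step 5: I(KK)(KSI)(K(KK)(II(II)))
  step 6: KK(KSI)(K(KK)(II(II)))
  step 7: K(K(KK)(II(II)))
  step 8: K(KK)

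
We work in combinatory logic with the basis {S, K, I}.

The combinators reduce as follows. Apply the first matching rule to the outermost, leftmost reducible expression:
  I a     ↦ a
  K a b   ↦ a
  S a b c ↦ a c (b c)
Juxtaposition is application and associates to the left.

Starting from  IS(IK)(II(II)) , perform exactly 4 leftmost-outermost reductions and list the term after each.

Answer: after 4 steps: SK(II)

Working:
  start: IS(IK)(II(II))
  step 1: S(IK)(II(II))
  step 2: SK(II(II))
  step 3: SK(I(II))
  step 4: SK(II)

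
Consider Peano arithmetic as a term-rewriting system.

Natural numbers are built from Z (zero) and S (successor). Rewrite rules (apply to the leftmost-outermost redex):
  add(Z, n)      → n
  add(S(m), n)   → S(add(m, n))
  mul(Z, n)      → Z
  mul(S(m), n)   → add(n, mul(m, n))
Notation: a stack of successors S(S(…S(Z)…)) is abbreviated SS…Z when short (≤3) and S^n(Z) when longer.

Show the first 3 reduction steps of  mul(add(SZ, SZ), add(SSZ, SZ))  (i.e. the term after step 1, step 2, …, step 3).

  start: mul(add(SZ, SZ), add(SSZ, SZ))
  [1] mul(S(add(Z, SZ)), add(SSZ, SZ))
  [2] add(add(SSZ, SZ), mul(add(Z, SZ), add(SSZ, SZ)))
  [3] add(S(add(SZ, SZ)), mul(add(Z, SZ), add(SSZ, SZ)))

Answer: after 3 steps: add(S(add(SZ, SZ)), mul(add(Z, SZ), add(SSZ, SZ)))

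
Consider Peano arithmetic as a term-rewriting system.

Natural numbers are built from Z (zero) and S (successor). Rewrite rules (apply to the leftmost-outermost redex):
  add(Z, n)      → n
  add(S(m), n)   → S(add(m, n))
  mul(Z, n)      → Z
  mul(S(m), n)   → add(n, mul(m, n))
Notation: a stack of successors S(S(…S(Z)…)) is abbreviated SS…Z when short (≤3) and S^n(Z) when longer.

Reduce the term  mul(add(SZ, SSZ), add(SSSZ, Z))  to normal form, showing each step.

Answer: normal form = S^9(Z)  (in 30 steps)

Reduction:
  start: mul(add(SZ, SSZ), add(SSSZ, Z))
  →1  mul(S(add(Z, SSZ)), add(SSSZ, Z))
  →2  add(add(SSSZ, Z), mul(add(Z, SSZ), add(SSSZ, Z)))
  →3  add(S(add(SSZ, Z)), mul(add(Z, SSZ), add(SSSZ, Z)))
  →4  S(add(add(SSZ, Z), mul(add(Z, SSZ), add(SSSZ, Z))))
  →5  S(add(S(add(SZ, Z)), mul(add(Z, SSZ), add(SSSZ, Z))))
  →6  S(S(add(add(SZ, Z), mul(add(Z, SSZ), add(SSSZ, Z)))))
  →7  S(S(add(S(add(Z, Z)), mul(add(Z, SSZ), add(SSSZ, Z)))))
  →8  S(S(S(add(add(Z, Z), mul(add(Z, SSZ), add(SSSZ, Z))))))
  →9  S(S(S(add(Z, mul(add(Z, SSZ), add(SSSZ, Z))))))
  →10  S(S(S(mul(add(Z, SSZ), add(SSSZ, Z)))))
  →11  S(S(S(mul(SSZ, add(SSSZ, Z)))))
  →12  S(S(S(add(add(SSSZ, Z), mul(SZ, add(SSSZ, Z))))))
  →13  S(S(S(add(S(add(SSZ, Z)), mul(SZ, add(SSSZ, Z))))))
  →14  S(S(S(S(add(add(SSZ, Z), mul(SZ, add(SSSZ, Z)))))))
  →15  S(S(S(S(add(S(add(SZ, Z)), mul(SZ, add(SSSZ, Z)))))))
  →16  S(S(S(S(S(add(add(SZ, Z), mul(SZ, add(SSSZ, Z))))))))
  →17  S(S(S(S(S(add(S(add(Z, Z)), mul(SZ, add(SSSZ, Z))))))))
  →18  S(S(S(S(S(S(add(add(Z, Z), mul(SZ, add(SSSZ, Z)))))))))
  →19  S(S(S(S(S(S(add(Z, mul(SZ, add(SSSZ, Z)))))))))
  →20  S(S(S(S(S(S(mul(SZ, add(SSSZ, Z))))))))
  →21  S(S(S(S(S(S(add(add(SSSZ, Z), mul(Z, add(SSSZ, Z)))))))))
  →22  S(S(S(S(S(S(add(S(add(SSZ, Z)), mul(Z, add(SSSZ, Z)))))))))
  →23  S(S(S(S(S(S(S(add(add(SSZ, Z), mul(Z, add(SSSZ, Z))))))))))
  →24  S(S(S(S(S(S(S(add(S(add(SZ, Z)), mul(Z, add(SSSZ, Z))))))))))
  →25  S(S(S(S(S(S(S(S(add(add(SZ, Z), mul(Z, add(SSSZ, Z)))))))))))
  →26  S(S(S(S(S(S(S(S(add(S(add(Z, Z)), mul(Z, add(SSSZ, Z)))))))))))
  →27  S(S(S(S(S(S(S(S(S(add(add(Z, Z), mul(Z, add(SSSZ, Z))))))))))))
  →28  S(S(S(S(S(S(S(S(S(add(Z, mul(Z, add(SSSZ, Z))))))))))))
  →29  S(S(S(S(S(S(S(S(S(mul(Z, add(SSSZ, Z)))))))))))
  →30  S^9(Z)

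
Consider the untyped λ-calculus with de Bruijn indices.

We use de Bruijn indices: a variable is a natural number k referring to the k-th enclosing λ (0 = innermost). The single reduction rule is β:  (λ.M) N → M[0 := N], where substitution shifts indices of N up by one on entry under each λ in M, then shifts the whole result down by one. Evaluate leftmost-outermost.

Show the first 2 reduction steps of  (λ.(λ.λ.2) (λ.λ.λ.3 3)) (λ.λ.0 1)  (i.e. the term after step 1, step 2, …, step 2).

  start: (λ.(λ.λ.2) (λ.λ.λ.3 3)) (λ.λ.0 1)
  [1] (λ.λ.λ.λ.0 1) (λ.λ.λ.(λ.λ.0 1) (λ.λ.0 1))
  [2] λ.λ.λ.0 1

Answer: after 2 steps: λ.λ.λ.0 1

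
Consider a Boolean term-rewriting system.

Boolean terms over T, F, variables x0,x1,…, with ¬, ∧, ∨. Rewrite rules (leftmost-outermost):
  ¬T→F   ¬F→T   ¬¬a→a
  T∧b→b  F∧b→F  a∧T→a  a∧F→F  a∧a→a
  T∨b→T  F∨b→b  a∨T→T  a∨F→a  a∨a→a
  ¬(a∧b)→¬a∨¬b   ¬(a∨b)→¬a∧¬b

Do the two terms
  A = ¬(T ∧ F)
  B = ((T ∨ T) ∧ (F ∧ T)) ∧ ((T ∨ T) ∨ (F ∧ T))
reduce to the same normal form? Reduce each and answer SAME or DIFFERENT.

Term A:
  start: ¬(T ∧ F)
  →1  ¬T ∨ ¬F
  →2  F ∨ ¬F
  →3  ¬F
  →4  T

Term B:
  start: ((T ∨ T) ∧ (F ∧ T)) ∧ ((T ∨ T) ∨ (F ∧ T))
  →1  (T ∧ (F ∧ T)) ∧ ((T ∨ T) ∨ (F ∧ T))
  →2  (F ∧ T) ∧ ((T ∨ T) ∨ (F ∧ T))
  →3  F ∧ ((T ∨ T) ∨ (F ∧ T))
  →4  F

Answer: DIFFERENT — A ⇓ T, B ⇓ F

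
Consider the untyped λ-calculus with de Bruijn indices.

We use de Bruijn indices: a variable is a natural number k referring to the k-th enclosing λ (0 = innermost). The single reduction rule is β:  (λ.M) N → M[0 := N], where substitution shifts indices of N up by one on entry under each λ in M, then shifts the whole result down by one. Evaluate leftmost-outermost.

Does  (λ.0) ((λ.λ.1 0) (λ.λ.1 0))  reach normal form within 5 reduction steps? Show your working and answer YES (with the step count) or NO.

Answer: YES — reaches normal form λ.λ.1 0 in 3 ≤ 5 steps

Derivation:
  start: (λ.0) ((λ.λ.1 0) (λ.λ.1 0))
  →1  (λ.λ.1 0) (λ.λ.1 0)
  →2  λ.(λ.λ.1 0) 0
  →3  λ.λ.1 0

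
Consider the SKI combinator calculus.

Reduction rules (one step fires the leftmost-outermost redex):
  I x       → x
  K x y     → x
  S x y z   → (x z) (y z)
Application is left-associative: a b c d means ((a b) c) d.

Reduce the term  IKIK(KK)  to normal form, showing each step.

  start: IKIK(KK)
  step 1: KIK(KK)
  step 2: I(KK)
  step 3: KK

Answer: normal form = KK  (in 3 steps)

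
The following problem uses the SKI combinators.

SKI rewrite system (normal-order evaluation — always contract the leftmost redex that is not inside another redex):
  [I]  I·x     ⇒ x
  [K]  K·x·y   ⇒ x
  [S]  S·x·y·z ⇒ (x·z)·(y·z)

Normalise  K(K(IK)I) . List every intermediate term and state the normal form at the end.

  start: K(K(IK)I)
  step 1: K(IK)
  step 2: KK

Answer: normal form = KK  (in 2 steps)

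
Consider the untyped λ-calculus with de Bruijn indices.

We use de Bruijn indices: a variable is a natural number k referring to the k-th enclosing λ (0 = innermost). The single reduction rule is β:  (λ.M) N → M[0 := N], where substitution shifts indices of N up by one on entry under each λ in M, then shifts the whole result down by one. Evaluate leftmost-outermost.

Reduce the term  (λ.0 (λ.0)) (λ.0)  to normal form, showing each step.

  start: (λ.0 (λ.0)) (λ.0)
  [1] (λ.0) (λ.0)
  [2] λ.0

Answer: normal form = λ.0  (in 2 steps)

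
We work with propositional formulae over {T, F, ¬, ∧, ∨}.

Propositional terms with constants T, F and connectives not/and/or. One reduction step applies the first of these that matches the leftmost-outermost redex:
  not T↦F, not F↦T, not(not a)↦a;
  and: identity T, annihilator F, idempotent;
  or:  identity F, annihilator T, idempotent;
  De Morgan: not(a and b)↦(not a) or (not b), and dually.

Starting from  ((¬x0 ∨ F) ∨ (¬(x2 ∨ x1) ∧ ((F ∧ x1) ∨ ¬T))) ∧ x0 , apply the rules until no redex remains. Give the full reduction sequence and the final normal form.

  start: ((¬x0 ∨ F) ∨ (¬(x2 ∨ x1) ∧ ((F ∧ x1) ∨ ¬T))) ∧ x0
  step 1: (¬x0 ∨ (¬(x2 ∨ x1) ∧ ((F ∧ x1) ∨ ¬T))) ∧ x0
  step 2: (¬x0 ∨ ((¬x2 ∧ ¬x1) ∧ ((F ∧ x1) ∨ ¬T))) ∧ x0
  step 3: (¬x0 ∨ ((¬x2 ∧ ¬x1) ∧ (F ∨ ¬T))) ∧ x0
  step 4: (¬x0 ∨ ((¬x2 ∧ ¬x1) ∧ ¬T)) ∧ x0
  step 5: (¬x0 ∨ ((¬x2 ∧ ¬x1) ∧ F)) ∧ x0
  step 6: (¬x0 ∨ F) ∧ x0
  step 7: ¬x0 ∧ x0

Answer: normal form = ¬x0 ∧ x0  (in 7 steps)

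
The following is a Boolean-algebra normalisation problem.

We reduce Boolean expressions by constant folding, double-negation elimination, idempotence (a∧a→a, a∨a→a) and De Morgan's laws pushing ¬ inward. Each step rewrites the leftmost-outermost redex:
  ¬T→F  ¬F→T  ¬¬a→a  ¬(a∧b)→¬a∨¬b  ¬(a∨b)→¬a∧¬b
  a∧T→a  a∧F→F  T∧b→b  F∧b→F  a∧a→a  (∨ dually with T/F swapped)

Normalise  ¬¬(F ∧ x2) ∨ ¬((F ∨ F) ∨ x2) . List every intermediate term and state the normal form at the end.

Answer: normal form = ¬x2  (in 8 steps)

Reduction:
  start: ¬¬(F ∧ x2) ∨ ¬((F ∨ F) ∨ x2)
  step 1: (F ∧ x2) ∨ ¬((F ∨ F) ∨ x2)
  step 2: F ∨ ¬((F ∨ F) ∨ x2)
  step 3: ¬((F ∨ F) ∨ x2)
  step 4: ¬(F ∨ F) ∧ ¬x2
  step 5: (¬F ∧ ¬F) ∧ ¬x2
  step 6: ¬F ∧ ¬x2
  step 7: T ∧ ¬x2
  step 8: ¬x2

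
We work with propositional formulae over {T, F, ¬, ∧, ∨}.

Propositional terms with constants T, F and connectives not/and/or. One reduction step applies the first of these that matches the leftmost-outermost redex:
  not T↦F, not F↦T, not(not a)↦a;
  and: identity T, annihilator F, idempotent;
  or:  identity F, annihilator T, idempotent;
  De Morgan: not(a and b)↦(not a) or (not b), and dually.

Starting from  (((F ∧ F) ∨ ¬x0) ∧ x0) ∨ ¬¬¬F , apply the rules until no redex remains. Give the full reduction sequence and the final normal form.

  start: (((F ∧ F) ∨ ¬x0) ∧ x0) ∨ ¬¬¬F
  [1] ((F ∨ ¬x0) ∧ x0) ∨ ¬¬¬F
  [2] (¬x0 ∧ x0) ∨ ¬¬¬F
  [3] (¬x0 ∧ x0) ∨ ¬F
  [4] (¬x0 ∧ x0) ∨ T
  [5] T

Answer: normal form = T  (in 5 steps)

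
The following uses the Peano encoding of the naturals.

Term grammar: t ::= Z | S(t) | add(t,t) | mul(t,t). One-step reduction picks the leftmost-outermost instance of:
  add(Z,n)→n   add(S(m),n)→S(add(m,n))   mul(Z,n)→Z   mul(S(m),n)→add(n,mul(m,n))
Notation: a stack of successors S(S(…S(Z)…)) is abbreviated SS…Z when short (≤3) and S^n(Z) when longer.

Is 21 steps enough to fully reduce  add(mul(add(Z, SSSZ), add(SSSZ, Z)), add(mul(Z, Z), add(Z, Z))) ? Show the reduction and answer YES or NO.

  start: add(mul(add(Z, SSSZ), add(SSSZ, Z)), add(mul(Z, Z), add(Z, Z)))
  [1] add(mul(SSSZ, add(SSSZ, Z)), add(mul(Z, Z), add(Z, Z)))
  [2] add(add(add(SSSZ, Z), mul(SSZ, add(SSSZ, Z))), add(mul(Z, Z), add(Z, Z)))
  [3] add(add(S(add(SSZ, Z)), mul(SSZ, add(SSSZ, Z))), add(mul(Z, Z), add(Z, Z)))
  [4] add(S(add(add(SSZ, Z), mul(SSZ, add(SSSZ, Z)))), add(mul(Z, Z), add(Z, Z)))
  [5] S(add(add(add(SSZ, Z), mul(SSZ, add(SSSZ, Z))), add(mul(Z, Z), add(Z, Z))))
  [6] S(add(add(S(add(SZ, Z)), mul(SSZ, add(SSSZ, Z))), add(mul(Z, Z), add(Z, Z))))
  [7] S(add(S(add(add(SZ, Z), mul(SSZ, add(SSSZ, Z)))), add(mul(Z, Z), add(Z, Z))))
  [8] S(S(add(add(add(SZ, Z), mul(SSZ, add(SSSZ, Z))), add(mul(Z, Z), add(Z, Z)))))
  [9] S(S(add(add(S(add(Z, Z)), mul(SSZ, add(SSSZ, Z))), add(mul(Z, Z), add(Z, Z)))))
  [10] S(S(add(S(add(add(Z, Z), mul(SSZ, add(SSSZ, Z)))), add(mul(Z, Z), add(Z, Z)))))
  [11] S(S(S(add(add(add(Z, Z), mul(SSZ, add(SSSZ, Z))), add(mul(Z, Z), add(Z, Z))))))
  [12] S(S(S(add(add(Z, mul(SSZ, add(SSSZ, Z))), add(mul(Z, Z), add(Z, Z))))))
  [13] S(S(S(add(mul(SSZ, add(SSSZ, Z)), add(mul(Z, Z), add(Z, Z))))))
  [14] S(S(S(add(add(add(SSSZ, Z), mul(SZ, add(SSSZ, Z))), add(mul(Z, Z), add(Z, Z))))))
  [15] S(S(S(add(add(S(add(SSZ, Z)), mul(SZ, add(SSSZ, Z))), add(mul(Z, Z), add(Z, Z))))))
  [16] S(S(S(add(S(add(add(SSZ, Z), mul(SZ, add(SSSZ, Z)))), add(mul(Z, Z), add(Z, Z))))))
  [17] S(S(S(S(add(add(add(SSZ, Z), mul(SZ, add(SSSZ, Z))), add(mul(Z, Z), add(Z, Z)))))))
  [18] S(S(S(S(add(add(S(add(SZ, Z)), mul(SZ, add(SSSZ, Z))), add(mul(Z, Z), add(Z, Z)))))))
  [19] S(S(S(S(add(S(add(add(SZ, Z), mul(SZ, add(SSSZ, Z)))), add(mul(Z, Z), add(Z, Z)))))))
  [20] S(S(S(S(S(add(add(add(SZ, Z), mul(SZ, add(SSSZ, Z))), add(mul(Z, Z), add(Z, Z))))))))
  [21] S(S(S(S(S(add(add(S(add(Z, Z)), mul(SZ, add(SSSZ, Z))), add(mul(Z, Z), add(Z, Z))))))))

Answer: NO — after 21 steps the term is S(S(S(S(S(add(add(S(add(Z, Z)), mul(SZ, add(SSSZ, Z))), add(mul(Z, Z), add(Z, Z)))))))), not yet normal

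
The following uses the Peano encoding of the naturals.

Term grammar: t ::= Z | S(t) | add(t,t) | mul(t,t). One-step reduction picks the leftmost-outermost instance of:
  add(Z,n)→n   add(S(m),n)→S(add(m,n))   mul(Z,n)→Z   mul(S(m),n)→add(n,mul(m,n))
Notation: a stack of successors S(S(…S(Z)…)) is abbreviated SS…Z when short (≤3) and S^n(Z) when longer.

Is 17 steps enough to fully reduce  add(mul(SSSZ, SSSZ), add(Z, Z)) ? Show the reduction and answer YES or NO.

Answer: NO — after 17 steps the term is S(S(S(S(S(S(add(add(SSSZ, mul(Z, SSSZ)), add(Z, Z)))))))), not yet normal

Reduction:
  start: add(mul(SSSZ, SSSZ), add(Z, Z))
  step 1: add(add(SSSZ, mul(SSZ, SSSZ)), add(Z, Z))
  step 2: add(S(add(SSZ, mul(SSZ, SSSZ))), add(Z, Z))
  step 3: S(add(add(SSZ, mul(SSZ, SSSZ)), add(Z, Z)))
  step 4: S(add(S(add(SZ, mul(SSZ, SSSZ))), add(Z, Z)))
  step 5: S(S(add(add(SZ, mul(SSZ, SSSZ)), add(Z, Z))))
  step 6: S(S(add(S(add(Z, mul(SSZ, SSSZ))), add(Z, Z))))
  step 7: S(S(S(add(add(Z, mul(SSZ, SSSZ)), add(Z, Z)))))
  step 8: S(S(S(add(mul(SSZ, SSSZ), add(Z, Z)))))
  step 9: S(S(S(add(add(SSSZ, mul(SZ, SSSZ)), add(Z, Z)))))
  step 10: S(S(S(add(S(add(SSZ, mul(SZ, SSSZ))), add(Z, Z)))))
  step 11: S(S(S(S(add(add(SSZ, mul(SZ, SSSZ)), add(Z, Z))))))
  step 12: S(S(S(S(add(S(add(SZ, mul(SZ, SSSZ))), add(Z, Z))))))
  step 13: S(S(S(S(S(add(add(SZ, mul(SZ, SSSZ)), add(Z, Z)))))))
  step 14: S(S(S(S(S(add(S(add(Z, mul(SZ, SSSZ))), add(Z, Z)))))))
  step 15: S(S(S(S(S(S(add(add(Z, mul(SZ, SSSZ)), add(Z, Z))))))))
  step 16: S(S(S(S(S(S(add(mul(SZ, SSSZ), add(Z, Z))))))))
  step 17: S(S(S(S(S(S(add(add(SSSZ, mul(Z, SSSZ)), add(Z, Z))))))))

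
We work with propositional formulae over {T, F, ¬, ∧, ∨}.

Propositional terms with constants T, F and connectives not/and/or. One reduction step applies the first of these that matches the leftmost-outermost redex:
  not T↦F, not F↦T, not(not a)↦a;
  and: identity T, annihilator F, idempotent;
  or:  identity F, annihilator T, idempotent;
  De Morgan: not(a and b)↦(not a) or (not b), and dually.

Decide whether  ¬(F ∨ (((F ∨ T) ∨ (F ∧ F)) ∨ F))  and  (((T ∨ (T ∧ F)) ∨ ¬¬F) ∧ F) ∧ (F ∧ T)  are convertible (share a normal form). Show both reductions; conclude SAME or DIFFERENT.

Answer: SAME — A ⇓ F, B ⇓ F

Working:
Term A:
  start: ¬(F ∨ (((F ∨ T) ∨ (F ∧ F)) ∨ F))
  step 1: ¬F ∧ ¬(((F ∨ T) ∨ (F ∧ F)) ∨ F)
  step 2: T ∧ ¬(((F ∨ T) ∨ (F ∧ F)) ∨ F)
  step 3: ¬(((F ∨ T) ∨ (F ∧ F)) ∨ F)
  step 4: ¬((F ∨ T) ∨ (F ∧ F)) ∧ ¬F
  step 5: (¬(F ∨ T) ∧ ¬(F ∧ F)) ∧ ¬F
  step 6: ((¬F ∧ ¬T) ∧ ¬(F ∧ F)) ∧ ¬F
  step 7: ((T ∧ ¬T) ∧ ¬(F ∧ F)) ∧ ¬F
  step 8: (¬T ∧ ¬(F ∧ F)) ∧ ¬F
  step 9: (F ∧ ¬(F ∧ F)) ∧ ¬F
  step 10: F ∧ ¬F
  step 11: F

Term B:
  start: (((T ∨ (T ∧ F)) ∨ ¬¬F) ∧ F) ∧ (F ∧ T)
  step 1: F ∧ (F ∧ T)
  step 2: F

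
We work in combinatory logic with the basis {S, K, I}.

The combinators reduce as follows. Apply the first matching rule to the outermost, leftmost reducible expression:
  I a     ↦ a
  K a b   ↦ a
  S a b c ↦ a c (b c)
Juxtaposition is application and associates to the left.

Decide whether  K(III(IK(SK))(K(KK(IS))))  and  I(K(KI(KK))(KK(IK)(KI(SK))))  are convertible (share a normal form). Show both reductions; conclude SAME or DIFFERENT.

Answer: DIFFERENT — A ⇓ K(SK), B ⇓ I

Derivation:
Term A:
  start: K(III(IK(SK))(K(KK(IS))))
  →1  K(II(IK(SK))(K(KK(IS))))
  →2  K(I(IK(SK))(K(KK(IS))))
  →3  K(IK(SK)(K(KK(IS))))
  →4  K(K(SK)(K(KK(IS))))
  →5  K(SK)

Term B:
  start: I(K(KI(KK))(KK(IK)(KI(SK))))
  →1  K(KI(KK))(KK(IK)(KI(SK)))
  →2  KI(KK)
  →3  I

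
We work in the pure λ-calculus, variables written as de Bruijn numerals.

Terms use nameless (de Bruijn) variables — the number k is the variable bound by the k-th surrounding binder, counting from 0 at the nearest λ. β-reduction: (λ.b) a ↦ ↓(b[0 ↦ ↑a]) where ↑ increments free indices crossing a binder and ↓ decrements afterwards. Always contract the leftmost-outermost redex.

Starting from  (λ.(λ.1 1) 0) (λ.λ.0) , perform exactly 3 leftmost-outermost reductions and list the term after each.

  start: (λ.(λ.1 1) 0) (λ.λ.0)
  [1] (λ.(λ.λ.0) (λ.λ.0)) (λ.λ.0)
  [2] (λ.λ.0) (λ.λ.0)
  [3] λ.0

Answer: after 3 steps: λ.0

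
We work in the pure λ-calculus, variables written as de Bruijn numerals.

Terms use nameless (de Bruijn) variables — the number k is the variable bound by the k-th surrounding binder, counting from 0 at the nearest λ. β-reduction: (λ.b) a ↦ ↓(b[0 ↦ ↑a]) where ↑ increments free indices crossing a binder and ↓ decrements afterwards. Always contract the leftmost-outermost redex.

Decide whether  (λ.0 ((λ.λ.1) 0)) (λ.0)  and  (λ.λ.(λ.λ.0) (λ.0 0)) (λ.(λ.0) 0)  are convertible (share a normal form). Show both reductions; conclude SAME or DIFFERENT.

Answer: SAME — A ⇓ λ.λ.0, B ⇓ λ.λ.0

Reduction:
Term A:
  start: (λ.0 ((λ.λ.1) 0)) (λ.0)
  →1  (λ.0) ((λ.λ.1) (λ.0))
  →2  (λ.λ.1) (λ.0)
  →3  λ.λ.0

Term B:
  start: (λ.λ.(λ.λ.0) (λ.0 0)) (λ.(λ.0) 0)
  →1  λ.(λ.λ.0) (λ.0 0)
  →2  λ.λ.0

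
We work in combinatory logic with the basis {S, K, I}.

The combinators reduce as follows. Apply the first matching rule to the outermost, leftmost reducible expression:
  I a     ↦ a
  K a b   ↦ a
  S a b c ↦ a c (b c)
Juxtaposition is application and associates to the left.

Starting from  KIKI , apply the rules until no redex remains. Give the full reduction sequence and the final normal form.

  start: KIKI
  →1  II
  →2  I

Answer: normal form = I  (in 2 steps)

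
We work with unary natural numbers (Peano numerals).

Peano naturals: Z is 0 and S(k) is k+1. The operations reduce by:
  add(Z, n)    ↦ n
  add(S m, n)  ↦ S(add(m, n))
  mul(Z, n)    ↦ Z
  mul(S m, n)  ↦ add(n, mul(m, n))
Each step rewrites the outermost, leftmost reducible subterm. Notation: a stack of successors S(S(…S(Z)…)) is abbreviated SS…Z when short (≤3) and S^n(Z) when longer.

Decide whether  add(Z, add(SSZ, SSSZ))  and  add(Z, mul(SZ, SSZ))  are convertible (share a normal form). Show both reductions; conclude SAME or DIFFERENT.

Term A:
  start: add(Z, add(SSZ, SSSZ))
  step 1: add(SSZ, SSSZ)
  step 2: S(add(SZ, SSSZ))
  step 3: S(S(add(Z, SSSZ)))
  step 4: S^5(Z)

Term B:
  start: add(Z, mul(SZ, SSZ))
  step 1: mul(SZ, SSZ)
  step 2: add(SSZ, mul(Z, SSZ))
  step 3: S(add(SZ, mul(Z, SSZ)))
  step 4: S(S(add(Z, mul(Z, SSZ))))
  step 5: S(S(mul(Z, SSZ)))
  step 6: SSZ

Answer: DIFFERENT — A ⇓ S^5(Z), B ⇓ SSZ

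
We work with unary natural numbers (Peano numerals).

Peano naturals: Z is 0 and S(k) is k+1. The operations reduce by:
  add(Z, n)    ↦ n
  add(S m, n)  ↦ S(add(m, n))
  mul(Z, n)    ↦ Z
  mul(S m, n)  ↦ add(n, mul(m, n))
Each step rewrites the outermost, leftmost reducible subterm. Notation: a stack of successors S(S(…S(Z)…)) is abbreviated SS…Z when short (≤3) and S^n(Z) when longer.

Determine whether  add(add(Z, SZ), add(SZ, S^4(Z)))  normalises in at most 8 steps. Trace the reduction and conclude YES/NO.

Answer: YES — reaches normal form S^6(Z) in 5 ≤ 8 steps

Reduction:
  start: add(add(Z, SZ), add(SZ, S^4(Z)))
  step 1: add(SZ, add(SZ, S^4(Z)))
  step 2: S(add(Z, add(SZ, S^4(Z))))
  step 3: S(add(SZ, S^4(Z)))
  step 4: S(S(add(Z, S^4(Z))))
  step 5: S^6(Z)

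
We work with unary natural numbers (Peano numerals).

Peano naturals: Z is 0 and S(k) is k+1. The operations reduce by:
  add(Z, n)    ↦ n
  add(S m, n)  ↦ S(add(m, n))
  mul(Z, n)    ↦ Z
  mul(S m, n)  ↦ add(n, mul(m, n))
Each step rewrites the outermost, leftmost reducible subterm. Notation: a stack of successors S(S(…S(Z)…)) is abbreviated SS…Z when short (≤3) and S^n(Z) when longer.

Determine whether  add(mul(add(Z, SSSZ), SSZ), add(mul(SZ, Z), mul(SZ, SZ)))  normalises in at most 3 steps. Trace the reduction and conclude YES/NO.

  start: add(mul(add(Z, SSSZ), SSZ), add(mul(SZ, Z), mul(SZ, SZ)))
  [1] add(mul(SSSZ, SSZ), add(mul(SZ, Z), mul(SZ, SZ)))
  [2] add(add(SSZ, mul(SSZ, SSZ)), add(mul(SZ, Z), mul(SZ, SZ)))
  [3] add(S(add(SZ, mul(SSZ, SSZ))), add(mul(SZ, Z), mul(SZ, SZ)))

Answer: NO — after 3 steps the term is add(S(add(SZ, mul(SSZ, SSZ))), add(mul(SZ, Z), mul(SZ, SZ))), not yet normal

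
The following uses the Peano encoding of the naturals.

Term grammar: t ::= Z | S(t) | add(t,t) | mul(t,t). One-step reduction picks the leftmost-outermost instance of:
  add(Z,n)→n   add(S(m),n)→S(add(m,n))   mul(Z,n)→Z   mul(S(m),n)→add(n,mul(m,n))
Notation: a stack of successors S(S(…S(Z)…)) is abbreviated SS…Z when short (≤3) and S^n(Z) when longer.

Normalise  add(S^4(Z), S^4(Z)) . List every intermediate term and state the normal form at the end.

Answer: normal form = S^8(Z)  (in 5 steps)

Derivation:
  start: add(S^4(Z), S^4(Z))
  step 1: S(add(SSSZ, S^4(Z)))
  step 2: S(S(add(SSZ, S^4(Z))))
  step 3: S(S(S(add(SZ, S^4(Z)))))
  step 4: S(S(S(S(add(Z, S^4(Z))))))
  step 5: S^8(Z)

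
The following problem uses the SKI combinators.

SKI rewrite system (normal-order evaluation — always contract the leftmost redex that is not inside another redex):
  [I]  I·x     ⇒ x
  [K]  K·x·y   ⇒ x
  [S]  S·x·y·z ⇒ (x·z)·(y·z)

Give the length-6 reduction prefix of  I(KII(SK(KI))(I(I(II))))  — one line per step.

Answer: after 6 steps: I(II)

Working:
  start: I(KII(SK(KI))(I(I(II))))
  →1  KII(SK(KI))(I(I(II)))
  →2  I(SK(KI))(I(I(II)))
  →3  SK(KI)(I(I(II)))
  →4  K(I(I(II)))(KI(I(I(II))))
  →5  I(I(II))
  →6  I(II)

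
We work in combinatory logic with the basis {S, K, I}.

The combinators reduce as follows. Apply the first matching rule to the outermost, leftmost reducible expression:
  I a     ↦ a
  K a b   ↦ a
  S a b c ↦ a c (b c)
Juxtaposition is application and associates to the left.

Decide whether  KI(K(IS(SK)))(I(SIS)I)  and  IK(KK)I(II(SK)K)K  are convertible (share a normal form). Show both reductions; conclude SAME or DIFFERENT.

Answer: DIFFERENT — A ⇓ SI, B ⇓ KK

Reduction:
Term A:
  start: KI(K(IS(SK)))(I(SIS)I)
  [1] I(I(SIS)I)
  [2] I(SIS)I
  [3] SISI
  [4] II(SI)
  [5] I(SI)
  [6] SI

Term B:
  start: IK(KK)I(II(SK)K)K
  [1] K(KK)I(II(SK)K)K
  [2] KK(II(SK)K)K
  [3] KK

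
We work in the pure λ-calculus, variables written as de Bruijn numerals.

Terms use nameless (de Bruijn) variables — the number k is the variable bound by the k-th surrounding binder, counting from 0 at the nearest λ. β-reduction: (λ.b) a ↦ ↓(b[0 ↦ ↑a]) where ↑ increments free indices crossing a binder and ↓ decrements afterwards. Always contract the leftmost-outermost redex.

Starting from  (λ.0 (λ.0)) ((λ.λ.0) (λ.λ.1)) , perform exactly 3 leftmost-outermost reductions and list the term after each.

  start: (λ.0 (λ.0)) ((λ.λ.0) (λ.λ.1))
  [1] (λ.λ.0) (λ.λ.1) (λ.0)
  [2] (λ.0) (λ.0)
  [3] λ.0

Answer: after 3 steps: λ.0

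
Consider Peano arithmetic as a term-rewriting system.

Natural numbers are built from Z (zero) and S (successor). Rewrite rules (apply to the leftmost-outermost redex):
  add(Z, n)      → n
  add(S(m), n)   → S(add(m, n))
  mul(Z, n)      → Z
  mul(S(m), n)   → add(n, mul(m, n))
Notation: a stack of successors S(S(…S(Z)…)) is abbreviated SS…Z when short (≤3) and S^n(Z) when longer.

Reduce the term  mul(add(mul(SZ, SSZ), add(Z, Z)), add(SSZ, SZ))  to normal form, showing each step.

Answer: normal form = S^6(Z)  (in 26 steps)

Reduction:
  start: mul(add(mul(SZ, SSZ), add(Z, Z)), add(SSZ, SZ))
  →1  mul(add(add(SSZ, mul(Z, SSZ)), add(Z, Z)), add(SSZ, SZ))
  →2  mul(add(S(add(SZ, mul(Z, SSZ))), add(Z, Z)), add(SSZ, SZ))
  →3  mul(S(add(add(SZ, mul(Z, SSZ)), add(Z, Z))), add(SSZ, SZ))
  →4  add(add(SSZ, SZ), mul(add(add(SZ, mul(Z, SSZ)), add(Z, Z)), add(SSZ, SZ)))
  →5  add(S(add(SZ, SZ)), mul(add(add(SZ, mul(Z, SSZ)), add(Z, Z)), add(SSZ, SZ)))
  →6  S(add(add(SZ, SZ), mul(add(add(SZ, mul(Z, SSZ)), add(Z, Z)), add(SSZ, SZ))))
  →7  S(add(S(add(Z, SZ)), mul(add(add(SZ, mul(Z, SSZ)), add(Z, Z)), add(SSZ, SZ))))
  →8  S(S(add(add(Z, SZ), mul(add(add(SZ, mul(Z, SSZ)), add(Z, Z)), add(SSZ, SZ)))))
  →9  S(S(add(SZ, mul(add(add(SZ, mul(Z, SSZ)), add(Z, Z)), add(SSZ, SZ)))))
  →10  S(S(S(add(Z, mul(add(add(SZ, mul(Z, SSZ)), add(Z, Z)), add(SSZ, SZ))))))
  →11  S(S(S(mul(add(add(SZ, mul(Z, SSZ)), add(Z, Z)), add(SSZ, SZ)))))
  →12  S(S(S(mul(add(S(add(Z, mul(Z, SSZ))), add(Z, Z)), add(SSZ, SZ)))))
  →13  S(S(S(mul(S(add(add(Z, mul(Z, SSZ)), add(Z, Z))), add(SSZ, SZ)))))
  →14  S(S(S(add(add(SSZ, SZ), mul(add(add(Z, mul(Z, SSZ)), add(Z, Z)), add(SSZ, SZ))))))
  →15  S(S(S(add(S(add(SZ, SZ)), mul(add(add(Z, mul(Z, SSZ)), add(Z, Z)), add(SSZ, SZ))))))
  →16  S(S(S(S(add(add(SZ, SZ), mul(add(add(Z, mul(Z, SSZ)), add(Z, Z)), add(SSZ, SZ)))))))
  →17  S(S(S(S(add(S(add(Z, SZ)), mul(add(add(Z, mul(Z, SSZ)), add(Z, Z)), add(SSZ, SZ)))))))
  →18  S(S(S(S(S(add(add(Z, SZ), mul(add(add(Z, mul(Z, SSZ)), add(Z, Z)), add(SSZ, SZ))))))))
  →19  S(S(S(S(S(add(SZ, mul(add(add(Z, mul(Z, SSZ)), add(Z, Z)), add(SSZ, SZ))))))))
  →20  S(S(S(S(S(S(add(Z, mul(add(add(Z, mul(Z, SSZ)), add(Z, Z)), add(SSZ, SZ)))))))))
  →21  S(S(S(S(S(S(mul(add(add(Z, mul(Z, SSZ)), add(Z, Z)), add(SSZ, SZ))))))))
  →22  S(S(S(S(S(S(mul(add(mul(Z, SSZ), add(Z, Z)), add(SSZ, SZ))))))))
  →23  S(S(S(S(S(S(mul(add(Z, add(Z, Z)), add(SSZ, SZ))))))))
  →24  S(S(S(S(S(S(mul(add(Z, Z), add(SSZ, SZ))))))))
  →25  S(S(S(S(S(S(mul(Z, add(SSZ, SZ))))))))
  →26  S^6(Z)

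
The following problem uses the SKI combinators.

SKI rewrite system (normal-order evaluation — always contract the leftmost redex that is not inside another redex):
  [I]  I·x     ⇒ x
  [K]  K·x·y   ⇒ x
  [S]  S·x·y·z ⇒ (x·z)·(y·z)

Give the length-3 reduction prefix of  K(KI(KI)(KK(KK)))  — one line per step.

Answer: after 3 steps: KK

Derivation:
  start: K(KI(KI)(KK(KK)))
  step 1: K(I(KK(KK)))
  step 2: K(KK(KK))
  step 3: KK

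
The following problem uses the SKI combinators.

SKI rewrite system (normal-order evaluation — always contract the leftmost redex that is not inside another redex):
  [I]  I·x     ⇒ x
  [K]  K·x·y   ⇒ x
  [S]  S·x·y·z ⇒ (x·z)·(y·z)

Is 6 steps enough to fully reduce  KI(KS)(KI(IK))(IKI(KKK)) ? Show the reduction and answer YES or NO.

Answer: YES — reaches normal form I in 6 ≤ 6 steps

Reduction:
  start: KI(KS)(KI(IK))(IKI(KKK))
  →1  I(KI(IK))(IKI(KKK))
  →2  KI(IK)(IKI(KKK))
  →3  I(IKI(KKK))
  →4  IKI(KKK)
  →5  KI(KKK)
  →6  I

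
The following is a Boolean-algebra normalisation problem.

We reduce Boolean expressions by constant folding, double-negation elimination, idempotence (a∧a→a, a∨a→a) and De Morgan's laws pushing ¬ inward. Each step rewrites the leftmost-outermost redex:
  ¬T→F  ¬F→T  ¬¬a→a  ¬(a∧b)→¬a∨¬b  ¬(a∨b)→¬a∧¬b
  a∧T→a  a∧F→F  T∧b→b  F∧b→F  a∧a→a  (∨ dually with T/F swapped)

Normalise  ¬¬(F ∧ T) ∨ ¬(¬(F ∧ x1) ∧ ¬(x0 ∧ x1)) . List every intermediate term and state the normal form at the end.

  start: ¬¬(F ∧ T) ∨ ¬(¬(F ∧ x1) ∧ ¬(x0 ∧ x1))
  [1] (F ∧ T) ∨ ¬(¬(F ∧ x1) ∧ ¬(x0 ∧ x1))
  [2] F ∨ ¬(¬(F ∧ x1) ∧ ¬(x0 ∧ x1))
  [3] ¬(¬(F ∧ x1) ∧ ¬(x0 ∧ x1))
  [4] ¬¬(F ∧ x1) ∨ ¬¬(x0 ∧ x1)
  [5] (F ∧ x1) ∨ ¬¬(x0 ∧ x1)
  [6] F ∨ ¬¬(x0 ∧ x1)
  [7] ¬¬(x0 ∧ x1)
  [8] x0 ∧ x1

Answer: normal form = x0 ∧ x1  (in 8 steps)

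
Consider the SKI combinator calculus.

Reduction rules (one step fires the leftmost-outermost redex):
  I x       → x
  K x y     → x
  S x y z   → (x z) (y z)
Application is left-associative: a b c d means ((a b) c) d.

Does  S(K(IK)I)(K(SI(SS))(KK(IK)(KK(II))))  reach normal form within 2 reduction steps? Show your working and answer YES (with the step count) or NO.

Answer: NO — after 2 steps the term is SK(K(SI(SS))(KK(IK)(KK(II)))), not yet normal

Derivation:
  start: S(K(IK)I)(K(SI(SS))(KK(IK)(KK(II))))
  [1] S(IK)(K(SI(SS))(KK(IK)(KK(II))))
  [2] SK(K(SI(SS))(KK(IK)(KK(II))))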